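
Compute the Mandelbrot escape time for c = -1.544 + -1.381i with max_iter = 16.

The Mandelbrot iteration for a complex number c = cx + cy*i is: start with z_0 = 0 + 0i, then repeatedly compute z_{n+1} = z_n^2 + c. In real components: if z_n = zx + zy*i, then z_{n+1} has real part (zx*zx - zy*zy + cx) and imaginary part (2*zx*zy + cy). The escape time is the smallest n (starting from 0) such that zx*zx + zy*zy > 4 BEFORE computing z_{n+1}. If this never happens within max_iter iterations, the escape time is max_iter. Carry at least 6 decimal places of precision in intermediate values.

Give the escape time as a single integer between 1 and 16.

z_0 = 0 + 0i, c = -1.5440 + -1.3810i
Iter 1: z = -1.5440 + -1.3810i, |z|^2 = 4.2911
Escaped at iteration 1

Answer: 1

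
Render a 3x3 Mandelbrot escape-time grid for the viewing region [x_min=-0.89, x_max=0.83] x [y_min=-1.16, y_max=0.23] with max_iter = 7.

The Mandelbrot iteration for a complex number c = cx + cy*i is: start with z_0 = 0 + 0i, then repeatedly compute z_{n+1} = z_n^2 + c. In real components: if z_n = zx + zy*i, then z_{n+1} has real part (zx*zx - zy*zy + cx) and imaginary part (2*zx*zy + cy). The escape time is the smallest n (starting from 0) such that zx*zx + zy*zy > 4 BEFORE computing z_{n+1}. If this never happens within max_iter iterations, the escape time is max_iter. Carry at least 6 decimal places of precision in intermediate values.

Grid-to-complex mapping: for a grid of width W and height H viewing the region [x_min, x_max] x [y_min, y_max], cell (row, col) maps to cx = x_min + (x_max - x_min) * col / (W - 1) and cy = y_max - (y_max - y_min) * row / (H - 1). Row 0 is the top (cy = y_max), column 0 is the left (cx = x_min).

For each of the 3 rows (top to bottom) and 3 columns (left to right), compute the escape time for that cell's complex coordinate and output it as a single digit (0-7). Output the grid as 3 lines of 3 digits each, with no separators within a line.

(row=0, col=0): c = -0.8900 + 0.2300i → escape time 7
(row=0, col=1): c = -0.0300 + 0.2300i → escape time 7
(row=0, col=2): c = 0.8300 + 0.2300i → escape time 3
(row=1, col=0): c = -0.8900 + -0.4650i → escape time 6
(row=1, col=1): c = -0.0300 + -0.4650i → escape time 7
(row=1, col=2): c = 0.8300 + -0.4650i → escape time 3
(row=2, col=0): c = -0.8900 + -1.1600i → escape time 3
(row=2, col=1): c = -0.0300 + -1.1600i → escape time 4
(row=2, col=2): c = 0.8300 + -1.1600i → escape time 2

Answer: 773
673
342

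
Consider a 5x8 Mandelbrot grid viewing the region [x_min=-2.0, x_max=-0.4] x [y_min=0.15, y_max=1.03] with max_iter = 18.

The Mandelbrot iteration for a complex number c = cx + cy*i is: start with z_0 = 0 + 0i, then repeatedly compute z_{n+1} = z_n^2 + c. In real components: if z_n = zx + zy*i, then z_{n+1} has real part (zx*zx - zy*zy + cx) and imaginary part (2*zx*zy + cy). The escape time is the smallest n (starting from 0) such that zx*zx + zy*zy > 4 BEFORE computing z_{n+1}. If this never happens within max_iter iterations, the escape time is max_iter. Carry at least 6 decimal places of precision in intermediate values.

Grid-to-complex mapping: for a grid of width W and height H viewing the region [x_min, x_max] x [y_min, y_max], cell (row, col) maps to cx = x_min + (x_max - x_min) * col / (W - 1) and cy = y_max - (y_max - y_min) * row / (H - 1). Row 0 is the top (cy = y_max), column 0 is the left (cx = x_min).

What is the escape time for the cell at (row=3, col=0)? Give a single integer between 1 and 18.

z_0 = 0 + 0i, c = -2.0000 + 0.6529i
Iter 1: z = -2.0000 + 0.6529i, |z|^2 = 4.4262
Escaped at iteration 1

Answer: 1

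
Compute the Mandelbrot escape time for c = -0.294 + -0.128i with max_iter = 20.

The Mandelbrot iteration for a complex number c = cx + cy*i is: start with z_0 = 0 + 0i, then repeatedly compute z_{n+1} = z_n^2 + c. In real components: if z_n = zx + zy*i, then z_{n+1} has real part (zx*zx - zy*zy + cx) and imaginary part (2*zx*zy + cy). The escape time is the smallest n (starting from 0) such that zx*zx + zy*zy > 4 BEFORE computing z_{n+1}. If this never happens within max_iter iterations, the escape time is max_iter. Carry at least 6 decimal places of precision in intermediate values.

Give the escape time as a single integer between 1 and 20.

z_0 = 0 + 0i, c = -0.2940 + -0.1280i
Iter 1: z = -0.2940 + -0.1280i, |z|^2 = 0.1028
Iter 2: z = -0.2239 + -0.0527i, |z|^2 = 0.0529
Iter 3: z = -0.2466 + -0.1044i, |z|^2 = 0.0717
Iter 4: z = -0.2441 + -0.0765i, |z|^2 = 0.0654
Iter 5: z = -0.2403 + -0.0907i, |z|^2 = 0.0660
Iter 6: z = -0.2445 + -0.0844i, |z|^2 = 0.0669
Iter 7: z = -0.2414 + -0.0867i, |z|^2 = 0.0658
Iter 8: z = -0.2433 + -0.0861i, |z|^2 = 0.0666
Iter 9: z = -0.2422 + -0.0861i, |z|^2 = 0.0661
Iter 10: z = -0.2427 + -0.0863i, |z|^2 = 0.0664
Iter 11: z = -0.2425 + -0.0861i, |z|^2 = 0.0662
Iter 12: z = -0.2426 + -0.0862i, |z|^2 = 0.0663
Iter 13: z = -0.2426 + -0.0862i, |z|^2 = 0.0663
Iter 14: z = -0.2426 + -0.0862i, |z|^2 = 0.0663
Iter 15: z = -0.2426 + -0.0862i, |z|^2 = 0.0663
Iter 16: z = -0.2426 + -0.0862i, |z|^2 = 0.0663
Iter 17: z = -0.2426 + -0.0862i, |z|^2 = 0.0663
Iter 18: z = -0.2426 + -0.0862i, |z|^2 = 0.0663
Iter 19: z = -0.2426 + -0.0862i, |z|^2 = 0.0663

Answer: 20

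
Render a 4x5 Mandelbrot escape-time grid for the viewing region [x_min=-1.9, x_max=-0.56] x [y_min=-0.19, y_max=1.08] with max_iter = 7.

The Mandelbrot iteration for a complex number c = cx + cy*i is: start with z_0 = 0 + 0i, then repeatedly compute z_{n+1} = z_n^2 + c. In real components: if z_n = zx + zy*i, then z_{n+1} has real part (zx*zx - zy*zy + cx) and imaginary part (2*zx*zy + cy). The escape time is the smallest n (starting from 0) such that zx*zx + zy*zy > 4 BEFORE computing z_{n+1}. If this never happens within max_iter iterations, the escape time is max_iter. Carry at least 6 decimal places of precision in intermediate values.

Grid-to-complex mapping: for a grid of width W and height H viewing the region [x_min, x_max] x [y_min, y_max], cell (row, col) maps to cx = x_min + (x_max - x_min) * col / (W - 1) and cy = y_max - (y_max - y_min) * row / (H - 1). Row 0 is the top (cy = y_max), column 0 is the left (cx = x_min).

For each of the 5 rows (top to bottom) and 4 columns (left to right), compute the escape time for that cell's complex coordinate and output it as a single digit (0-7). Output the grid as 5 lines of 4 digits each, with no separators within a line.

(row=0, col=0): c = -1.9000 + 1.0800i → escape time 1
(row=0, col=1): c = -1.4533 + 1.0800i → escape time 2
(row=0, col=2): c = -1.0067 + 1.0800i → escape time 3
(row=0, col=3): c = -0.5600 + 1.0800i → escape time 3
(row=1, col=0): c = -1.9000 + 0.7625i → escape time 1
(row=1, col=1): c = -1.4533 + 0.7625i → escape time 3
(row=1, col=2): c = -1.0067 + 0.7625i → escape time 3
(row=1, col=3): c = -0.5600 + 0.7625i → escape time 6
(row=2, col=0): c = -1.9000 + 0.4450i → escape time 3
(row=2, col=1): c = -1.4533 + 0.4450i → escape time 4
(row=2, col=2): c = -1.0067 + 0.4450i → escape time 5
(row=2, col=3): c = -0.5600 + 0.4450i → escape time 7
(row=3, col=0): c = -1.9000 + 0.1275i → escape time 4
(row=3, col=1): c = -1.4533 + 0.1275i → escape time 7
(row=3, col=2): c = -1.0067 + 0.1275i → escape time 7
(row=3, col=3): c = -0.5600 + 0.1275i → escape time 7
(row=4, col=0): c = -1.9000 + -0.1900i → escape time 4
(row=4, col=1): c = -1.4533 + -0.1900i → escape time 5
(row=4, col=2): c = -1.0067 + -0.1900i → escape time 7
(row=4, col=3): c = -0.5600 + -0.1900i → escape time 7

Answer: 1233
1336
3457
4777
4577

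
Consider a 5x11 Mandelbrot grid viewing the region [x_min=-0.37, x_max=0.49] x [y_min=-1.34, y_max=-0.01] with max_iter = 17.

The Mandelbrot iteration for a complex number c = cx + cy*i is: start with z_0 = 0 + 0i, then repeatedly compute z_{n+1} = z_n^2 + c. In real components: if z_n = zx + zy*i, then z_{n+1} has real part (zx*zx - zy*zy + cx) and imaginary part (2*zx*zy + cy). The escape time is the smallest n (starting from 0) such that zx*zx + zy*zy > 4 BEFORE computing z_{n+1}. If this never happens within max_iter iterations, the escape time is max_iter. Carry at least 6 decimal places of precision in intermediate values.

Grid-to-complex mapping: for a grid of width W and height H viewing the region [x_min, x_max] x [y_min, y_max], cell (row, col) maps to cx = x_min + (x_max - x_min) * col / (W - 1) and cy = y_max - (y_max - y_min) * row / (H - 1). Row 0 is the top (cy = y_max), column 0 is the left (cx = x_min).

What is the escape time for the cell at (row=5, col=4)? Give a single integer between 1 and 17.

z_0 = 0 + 0i, c = 0.4900 + -0.6750i
Iter 1: z = 0.4900 + -0.6750i, |z|^2 = 0.6957
Iter 2: z = 0.2745 + -1.3365i, |z|^2 = 1.8616
Iter 3: z = -1.2209 + -1.4087i, |z|^2 = 3.4749
Iter 4: z = -0.0038 + 2.7647i, |z|^2 = 7.6435
Escaped at iteration 4

Answer: 4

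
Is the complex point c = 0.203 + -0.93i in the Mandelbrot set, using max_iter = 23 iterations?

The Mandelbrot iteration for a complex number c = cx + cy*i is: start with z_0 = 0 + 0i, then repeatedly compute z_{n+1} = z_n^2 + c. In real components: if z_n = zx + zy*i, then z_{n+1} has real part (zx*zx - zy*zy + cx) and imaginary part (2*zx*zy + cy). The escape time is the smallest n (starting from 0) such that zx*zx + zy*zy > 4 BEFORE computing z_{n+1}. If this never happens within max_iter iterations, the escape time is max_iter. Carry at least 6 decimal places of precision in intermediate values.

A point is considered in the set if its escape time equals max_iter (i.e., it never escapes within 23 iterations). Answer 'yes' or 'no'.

Answer: no

Derivation:
z_0 = 0 + 0i, c = 0.2030 + -0.9300i
Iter 1: z = 0.2030 + -0.9300i, |z|^2 = 0.9061
Iter 2: z = -0.6207 + -1.3076i, |z|^2 = 2.0950
Iter 3: z = -1.1215 + 0.6932i, |z|^2 = 1.7383
Iter 4: z = 0.9802 + -2.4849i, |z|^2 = 7.1355
Escaped at iteration 4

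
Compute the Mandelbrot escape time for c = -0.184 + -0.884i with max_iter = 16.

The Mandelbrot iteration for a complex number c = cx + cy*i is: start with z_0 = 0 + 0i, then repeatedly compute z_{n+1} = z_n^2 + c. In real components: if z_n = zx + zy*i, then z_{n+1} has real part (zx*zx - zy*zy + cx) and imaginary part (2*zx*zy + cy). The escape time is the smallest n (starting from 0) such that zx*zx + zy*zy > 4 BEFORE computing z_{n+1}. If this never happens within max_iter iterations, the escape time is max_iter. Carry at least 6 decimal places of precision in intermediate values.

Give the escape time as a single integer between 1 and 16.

z_0 = 0 + 0i, c = -0.1840 + -0.8840i
Iter 1: z = -0.1840 + -0.8840i, |z|^2 = 0.8153
Iter 2: z = -0.9316 + -0.5587i, |z|^2 = 1.1800
Iter 3: z = 0.3717 + 0.1569i, |z|^2 = 0.1628
Iter 4: z = -0.0704 + -0.7673i, |z|^2 = 0.5937
Iter 5: z = -0.7678 + -0.7759i, |z|^2 = 1.1916
Iter 6: z = -0.1965 + 0.3075i, |z|^2 = 0.1332
Iter 7: z = -0.2399 + -1.0048i, |z|^2 = 1.0673
Iter 8: z = -1.1361 + -0.4018i, |z|^2 = 1.4523
Iter 9: z = 0.9454 + 0.0290i, |z|^2 = 0.8946
Iter 10: z = 0.7089 + -0.8291i, |z|^2 = 1.1900
Iter 11: z = -0.3689 + -2.0595i, |z|^2 = 4.3778
Escaped at iteration 11

Answer: 11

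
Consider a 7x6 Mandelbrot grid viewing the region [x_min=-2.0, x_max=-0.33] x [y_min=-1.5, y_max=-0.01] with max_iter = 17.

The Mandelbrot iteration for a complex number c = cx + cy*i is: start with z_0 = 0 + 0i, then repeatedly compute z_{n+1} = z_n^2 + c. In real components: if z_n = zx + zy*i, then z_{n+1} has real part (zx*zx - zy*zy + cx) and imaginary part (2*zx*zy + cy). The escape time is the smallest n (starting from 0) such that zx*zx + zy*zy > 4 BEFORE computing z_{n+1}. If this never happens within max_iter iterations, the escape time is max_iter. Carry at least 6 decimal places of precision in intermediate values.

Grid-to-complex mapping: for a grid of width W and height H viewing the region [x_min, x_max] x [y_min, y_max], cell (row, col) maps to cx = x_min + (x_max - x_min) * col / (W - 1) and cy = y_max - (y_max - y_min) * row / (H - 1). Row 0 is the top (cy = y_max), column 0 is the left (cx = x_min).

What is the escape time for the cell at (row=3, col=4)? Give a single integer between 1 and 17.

z_0 = 0 + 0i, c = -0.8867 + -0.9040i
Iter 1: z = -0.8867 + -0.9040i, |z|^2 = 1.6034
Iter 2: z = -0.9177 + 0.6991i, |z|^2 = 1.3309
Iter 3: z = -0.5332 + -2.1871i, |z|^2 = 5.0678
Escaped at iteration 3

Answer: 3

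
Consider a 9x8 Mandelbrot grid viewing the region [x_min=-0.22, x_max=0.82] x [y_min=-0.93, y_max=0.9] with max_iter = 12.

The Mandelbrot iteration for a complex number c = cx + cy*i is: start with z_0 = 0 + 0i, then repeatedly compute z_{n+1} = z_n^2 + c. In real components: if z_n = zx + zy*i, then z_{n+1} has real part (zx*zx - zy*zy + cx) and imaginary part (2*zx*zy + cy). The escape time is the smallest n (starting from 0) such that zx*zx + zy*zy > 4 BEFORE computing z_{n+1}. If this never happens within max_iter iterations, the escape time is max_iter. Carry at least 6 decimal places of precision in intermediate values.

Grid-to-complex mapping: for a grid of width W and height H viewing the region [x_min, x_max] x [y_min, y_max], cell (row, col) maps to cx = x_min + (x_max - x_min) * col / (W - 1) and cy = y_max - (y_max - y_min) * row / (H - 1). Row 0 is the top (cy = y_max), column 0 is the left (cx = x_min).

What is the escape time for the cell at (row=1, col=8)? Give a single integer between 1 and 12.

z_0 = 0 + 0i, c = 0.8200 + 0.6386i
Iter 1: z = 0.8200 + 0.6386i, |z|^2 = 1.0802
Iter 2: z = 1.0846 + 1.6858i, |z|^2 = 4.0184
Escaped at iteration 2

Answer: 2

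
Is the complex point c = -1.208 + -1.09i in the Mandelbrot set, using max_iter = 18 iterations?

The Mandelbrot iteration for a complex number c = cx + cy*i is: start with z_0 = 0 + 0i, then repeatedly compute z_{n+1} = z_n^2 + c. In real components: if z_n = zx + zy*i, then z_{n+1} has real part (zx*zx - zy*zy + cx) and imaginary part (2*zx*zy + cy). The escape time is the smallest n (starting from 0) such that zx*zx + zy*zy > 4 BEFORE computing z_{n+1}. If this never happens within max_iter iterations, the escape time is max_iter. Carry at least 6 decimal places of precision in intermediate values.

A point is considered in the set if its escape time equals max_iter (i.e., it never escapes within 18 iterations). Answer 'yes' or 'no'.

Answer: no

Derivation:
z_0 = 0 + 0i, c = -1.2080 + -1.0900i
Iter 1: z = -1.2080 + -1.0900i, |z|^2 = 2.6474
Iter 2: z = -0.9368 + 1.5434i, |z|^2 = 3.2599
Iter 3: z = -2.7125 + -3.9819i, |z|^2 = 23.2134
Escaped at iteration 3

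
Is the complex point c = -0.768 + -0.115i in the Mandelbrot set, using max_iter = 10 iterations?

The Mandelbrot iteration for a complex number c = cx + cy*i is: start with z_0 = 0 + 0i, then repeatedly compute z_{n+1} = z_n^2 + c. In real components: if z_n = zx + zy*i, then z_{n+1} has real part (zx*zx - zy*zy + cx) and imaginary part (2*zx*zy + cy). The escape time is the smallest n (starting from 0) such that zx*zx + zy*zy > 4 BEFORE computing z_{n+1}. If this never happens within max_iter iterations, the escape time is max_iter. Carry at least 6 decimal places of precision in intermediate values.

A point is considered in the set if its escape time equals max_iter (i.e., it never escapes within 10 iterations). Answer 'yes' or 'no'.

Answer: yes

Derivation:
z_0 = 0 + 0i, c = -0.7680 + -0.1150i
Iter 1: z = -0.7680 + -0.1150i, |z|^2 = 0.6030
Iter 2: z = -0.1914 + 0.0616i, |z|^2 = 0.0404
Iter 3: z = -0.7352 + -0.1386i, |z|^2 = 0.5597
Iter 4: z = -0.2467 + 0.0888i, |z|^2 = 0.0688
Iter 5: z = -0.7150 + -0.1588i, |z|^2 = 0.5364
Iter 6: z = -0.2820 + 0.1121i, |z|^2 = 0.0921
Iter 7: z = -0.7010 + -0.1782i, |z|^2 = 0.5232
Iter 8: z = -0.3083 + 0.1349i, |z|^2 = 0.1132
Iter 9: z = -0.6911 + -0.1982i, |z|^2 = 0.5170
Did not escape in 10 iterations → in set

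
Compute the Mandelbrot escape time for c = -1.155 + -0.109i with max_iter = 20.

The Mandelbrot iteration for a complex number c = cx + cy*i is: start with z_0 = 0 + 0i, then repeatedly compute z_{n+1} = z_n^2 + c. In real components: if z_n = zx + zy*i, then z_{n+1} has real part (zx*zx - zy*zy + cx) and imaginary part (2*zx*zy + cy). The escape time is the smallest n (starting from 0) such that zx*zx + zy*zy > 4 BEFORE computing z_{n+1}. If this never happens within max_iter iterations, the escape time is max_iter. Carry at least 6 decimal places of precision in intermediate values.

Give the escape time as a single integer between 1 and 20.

Answer: 20

Derivation:
z_0 = 0 + 0i, c = -1.1550 + -0.1090i
Iter 1: z = -1.1550 + -0.1090i, |z|^2 = 1.3459
Iter 2: z = 0.1671 + 0.1428i, |z|^2 = 0.0483
Iter 3: z = -1.1475 + -0.0613i, |z|^2 = 1.3204
Iter 4: z = 0.1579 + 0.0316i, |z|^2 = 0.0259
Iter 5: z = -1.1311 + -0.0990i, |z|^2 = 1.2891
Iter 6: z = 0.1145 + 0.1150i, |z|^2 = 0.0263
Iter 7: z = -1.1551 + -0.0827i, |z|^2 = 1.3411
Iter 8: z = 0.1724 + 0.0820i, |z|^2 = 0.0365
Iter 9: z = -1.1320 + -0.0807i, |z|^2 = 1.2879
Iter 10: z = 0.1199 + 0.0738i, |z|^2 = 0.0198
Iter 11: z = -1.1461 + -0.0913i, |z|^2 = 1.3218
Iter 12: z = 0.1501 + 0.1003i, |z|^2 = 0.0326
Iter 13: z = -1.1425 + -0.0789i, |z|^2 = 1.3116
Iter 14: z = 0.1441 + 0.0712i, |z|^2 = 0.0258
Iter 15: z = -1.1393 + -0.0885i, |z|^2 = 1.3058
Iter 16: z = 0.1352 + 0.0926i, |z|^2 = 0.0268
Iter 17: z = -1.1453 + -0.0840i, |z|^2 = 1.3188
Iter 18: z = 0.1497 + 0.0833i, |z|^2 = 0.0293
Iter 19: z = -1.1395 + -0.0841i, |z|^2 = 1.3056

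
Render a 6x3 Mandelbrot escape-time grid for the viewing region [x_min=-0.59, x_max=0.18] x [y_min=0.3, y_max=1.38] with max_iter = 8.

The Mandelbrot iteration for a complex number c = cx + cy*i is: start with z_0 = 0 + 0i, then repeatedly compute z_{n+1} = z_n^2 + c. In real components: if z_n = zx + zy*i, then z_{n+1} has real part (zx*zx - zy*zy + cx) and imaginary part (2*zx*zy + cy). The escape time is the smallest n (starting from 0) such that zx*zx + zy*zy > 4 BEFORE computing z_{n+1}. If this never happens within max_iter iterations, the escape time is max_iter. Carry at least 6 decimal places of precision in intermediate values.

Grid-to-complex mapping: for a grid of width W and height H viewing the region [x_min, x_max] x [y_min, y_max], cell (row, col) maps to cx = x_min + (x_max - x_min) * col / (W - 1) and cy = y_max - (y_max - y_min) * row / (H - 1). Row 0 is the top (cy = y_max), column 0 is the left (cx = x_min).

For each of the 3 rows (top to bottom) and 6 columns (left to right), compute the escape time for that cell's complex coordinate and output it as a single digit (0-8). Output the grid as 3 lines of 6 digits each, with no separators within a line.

Answer: 222222
458885
888888

Derivation:
(row=0, col=0): c = -0.5900 + 1.3800i → escape time 2
(row=0, col=1): c = -0.4360 + 1.3800i → escape time 2
(row=0, col=2): c = -0.2820 + 1.3800i → escape time 2
(row=0, col=3): c = -0.1280 + 1.3800i → escape time 2
(row=0, col=4): c = 0.0260 + 1.3800i → escape time 2
(row=0, col=5): c = 0.1800 + 1.3800i → escape time 2
(row=1, col=0): c = -0.5900 + 0.8400i → escape time 4
(row=1, col=1): c = -0.4360 + 0.8400i → escape time 5
(row=1, col=2): c = -0.2820 + 0.8400i → escape time 8
(row=1, col=3): c = -0.1280 + 0.8400i → escape time 8
(row=1, col=4): c = 0.0260 + 0.8400i → escape time 8
(row=1, col=5): c = 0.1800 + 0.8400i → escape time 5
(row=2, col=0): c = -0.5900 + 0.3000i → escape time 8
(row=2, col=1): c = -0.4360 + 0.3000i → escape time 8
(row=2, col=2): c = -0.2820 + 0.3000i → escape time 8
(row=2, col=3): c = -0.1280 + 0.3000i → escape time 8
(row=2, col=4): c = 0.0260 + 0.3000i → escape time 8
(row=2, col=5): c = 0.1800 + 0.3000i → escape time 8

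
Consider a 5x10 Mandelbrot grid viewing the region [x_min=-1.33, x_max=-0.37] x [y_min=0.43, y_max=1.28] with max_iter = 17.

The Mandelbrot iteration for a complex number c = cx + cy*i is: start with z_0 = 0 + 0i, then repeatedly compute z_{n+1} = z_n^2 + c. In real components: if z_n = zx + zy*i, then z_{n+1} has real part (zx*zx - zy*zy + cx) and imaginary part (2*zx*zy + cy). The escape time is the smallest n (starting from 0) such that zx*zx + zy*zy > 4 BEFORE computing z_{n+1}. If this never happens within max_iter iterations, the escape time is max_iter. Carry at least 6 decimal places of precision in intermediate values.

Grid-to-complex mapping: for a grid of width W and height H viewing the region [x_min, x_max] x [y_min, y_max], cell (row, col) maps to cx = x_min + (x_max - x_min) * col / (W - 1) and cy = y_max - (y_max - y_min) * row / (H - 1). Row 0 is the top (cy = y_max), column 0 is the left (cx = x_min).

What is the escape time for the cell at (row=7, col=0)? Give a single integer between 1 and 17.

z_0 = 0 + 0i, c = -1.3300 + 0.6189i
Iter 1: z = -1.3300 + 0.6189i, |z|^2 = 2.1519
Iter 2: z = 0.0559 + -1.0274i, |z|^2 = 1.0586
Iter 3: z = -2.3823 + 0.5041i, |z|^2 = 5.9296
Escaped at iteration 3

Answer: 3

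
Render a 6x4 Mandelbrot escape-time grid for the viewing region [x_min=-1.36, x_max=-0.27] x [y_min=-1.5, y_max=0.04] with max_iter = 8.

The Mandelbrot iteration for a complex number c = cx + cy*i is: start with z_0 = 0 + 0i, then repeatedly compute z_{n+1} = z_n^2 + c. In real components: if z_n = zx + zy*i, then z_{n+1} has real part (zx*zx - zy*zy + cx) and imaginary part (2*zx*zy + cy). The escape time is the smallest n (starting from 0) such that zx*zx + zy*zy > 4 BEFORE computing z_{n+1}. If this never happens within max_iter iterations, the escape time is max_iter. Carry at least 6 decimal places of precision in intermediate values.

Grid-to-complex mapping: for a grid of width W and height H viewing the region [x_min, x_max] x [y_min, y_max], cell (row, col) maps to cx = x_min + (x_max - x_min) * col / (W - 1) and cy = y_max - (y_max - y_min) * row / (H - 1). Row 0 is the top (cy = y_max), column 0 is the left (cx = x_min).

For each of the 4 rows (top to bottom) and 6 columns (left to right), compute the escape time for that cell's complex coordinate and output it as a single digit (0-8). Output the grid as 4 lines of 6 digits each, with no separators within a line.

(row=0, col=0): c = -1.3600 + 0.0400i → escape time 8
(row=0, col=1): c = -1.1420 + 0.0400i → escape time 8
(row=0, col=2): c = -0.9240 + 0.0400i → escape time 8
(row=0, col=3): c = -0.7060 + 0.0400i → escape time 8
(row=0, col=4): c = -0.4880 + 0.0400i → escape time 8
(row=0, col=5): c = -0.2700 + 0.0400i → escape time 8
(row=1, col=0): c = -1.3600 + -0.4733i → escape time 4
(row=1, col=1): c = -1.1420 + -0.4733i → escape time 5
(row=1, col=2): c = -0.9240 + -0.4733i → escape time 5
(row=1, col=3): c = -0.7060 + -0.4733i → escape time 8
(row=1, col=4): c = -0.4880 + -0.4733i → escape time 8
(row=1, col=5): c = -0.2700 + -0.4733i → escape time 8
(row=2, col=0): c = -1.3600 + -0.9867i → escape time 3
(row=2, col=1): c = -1.1420 + -0.9867i → escape time 3
(row=2, col=2): c = -0.9240 + -0.9867i → escape time 3
(row=2, col=3): c = -0.7060 + -0.9867i → escape time 3
(row=2, col=4): c = -0.4880 + -0.9867i → escape time 4
(row=2, col=5): c = -0.2700 + -0.9867i → escape time 5
(row=3, col=0): c = -1.3600 + -1.5000i → escape time 1
(row=3, col=1): c = -1.1420 + -1.5000i → escape time 2
(row=3, col=2): c = -0.9240 + -1.5000i → escape time 2
(row=3, col=3): c = -0.7060 + -1.5000i → escape time 2
(row=3, col=4): c = -0.4880 + -1.5000i → escape time 2
(row=3, col=5): c = -0.2700 + -1.5000i → escape time 2

Answer: 888888
455888
333345
122222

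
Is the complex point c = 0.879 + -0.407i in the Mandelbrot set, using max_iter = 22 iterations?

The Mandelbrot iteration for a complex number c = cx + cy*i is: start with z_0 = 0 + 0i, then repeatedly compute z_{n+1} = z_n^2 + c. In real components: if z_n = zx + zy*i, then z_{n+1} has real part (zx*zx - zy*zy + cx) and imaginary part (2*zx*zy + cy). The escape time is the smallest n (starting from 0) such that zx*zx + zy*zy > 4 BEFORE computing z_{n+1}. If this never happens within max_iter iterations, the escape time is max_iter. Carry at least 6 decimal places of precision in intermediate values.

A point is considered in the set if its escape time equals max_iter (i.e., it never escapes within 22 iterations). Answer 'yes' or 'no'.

z_0 = 0 + 0i, c = 0.8790 + -0.4070i
Iter 1: z = 0.8790 + -0.4070i, |z|^2 = 0.9383
Iter 2: z = 1.4860 + -1.1225i, |z|^2 = 3.4682
Iter 3: z = 1.8272 + -3.7431i, |z|^2 = 17.3491
Escaped at iteration 3

Answer: no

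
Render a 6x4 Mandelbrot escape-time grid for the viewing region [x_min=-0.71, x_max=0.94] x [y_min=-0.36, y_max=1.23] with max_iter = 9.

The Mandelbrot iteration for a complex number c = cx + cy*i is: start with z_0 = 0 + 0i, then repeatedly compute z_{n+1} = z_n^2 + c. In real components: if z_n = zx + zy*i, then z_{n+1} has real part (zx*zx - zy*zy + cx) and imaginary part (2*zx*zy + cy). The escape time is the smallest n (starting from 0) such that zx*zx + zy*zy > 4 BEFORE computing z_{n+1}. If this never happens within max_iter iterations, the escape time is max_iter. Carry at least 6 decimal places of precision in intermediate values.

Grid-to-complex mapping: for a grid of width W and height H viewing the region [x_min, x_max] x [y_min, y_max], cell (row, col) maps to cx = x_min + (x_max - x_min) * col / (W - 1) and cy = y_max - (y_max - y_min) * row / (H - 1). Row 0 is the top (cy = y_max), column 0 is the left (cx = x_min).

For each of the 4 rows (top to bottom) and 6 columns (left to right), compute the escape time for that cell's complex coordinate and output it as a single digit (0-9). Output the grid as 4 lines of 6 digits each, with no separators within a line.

(row=0, col=0): c = -0.7100 + 1.2300i → escape time 3
(row=0, col=1): c = -0.3800 + 1.2300i → escape time 3
(row=0, col=2): c = -0.0500 + 1.2300i → escape time 3
(row=0, col=3): c = 0.2800 + 1.2300i → escape time 2
(row=0, col=4): c = 0.6100 + 1.2300i → escape time 2
(row=0, col=5): c = 0.9400 + 1.2300i → escape time 2
(row=1, col=0): c = -0.7100 + 0.7000i → escape time 5
(row=1, col=1): c = -0.3800 + 0.7000i → escape time 9
(row=1, col=2): c = -0.0500 + 0.7000i → escape time 9
(row=1, col=3): c = 0.2800 + 0.7000i → escape time 6
(row=1, col=4): c = 0.6100 + 0.7000i → escape time 3
(row=1, col=5): c = 0.9400 + 0.7000i → escape time 2
(row=2, col=0): c = -0.7100 + 0.1700i → escape time 9
(row=2, col=1): c = -0.3800 + 0.1700i → escape time 9
(row=2, col=2): c = -0.0500 + 0.1700i → escape time 9
(row=2, col=3): c = 0.2800 + 0.1700i → escape time 9
(row=2, col=4): c = 0.6100 + 0.1700i → escape time 4
(row=2, col=5): c = 0.9400 + 0.1700i → escape time 3
(row=3, col=0): c = -0.7100 + -0.3600i → escape time 9
(row=3, col=1): c = -0.3800 + -0.3600i → escape time 9
(row=3, col=2): c = -0.0500 + -0.3600i → escape time 9
(row=3, col=3): c = 0.2800 + -0.3600i → escape time 9
(row=3, col=4): c = 0.6100 + -0.3600i → escape time 4
(row=3, col=5): c = 0.9400 + -0.3600i → escape time 3

Answer: 333222
599632
999943
999943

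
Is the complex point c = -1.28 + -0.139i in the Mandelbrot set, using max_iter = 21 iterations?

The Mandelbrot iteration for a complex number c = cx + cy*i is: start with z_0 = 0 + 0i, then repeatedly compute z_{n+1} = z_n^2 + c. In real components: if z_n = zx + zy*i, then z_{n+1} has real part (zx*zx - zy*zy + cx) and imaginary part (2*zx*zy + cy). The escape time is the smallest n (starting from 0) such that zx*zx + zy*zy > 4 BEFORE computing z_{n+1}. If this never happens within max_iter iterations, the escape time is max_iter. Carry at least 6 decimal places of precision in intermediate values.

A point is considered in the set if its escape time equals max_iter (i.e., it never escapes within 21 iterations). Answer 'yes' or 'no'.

z_0 = 0 + 0i, c = -1.2800 + -0.1390i
Iter 1: z = -1.2800 + -0.1390i, |z|^2 = 1.6577
Iter 2: z = 0.3391 + 0.2168i, |z|^2 = 0.1620
Iter 3: z = -1.2120 + 0.0081i, |z|^2 = 1.4691
Iter 4: z = 0.1890 + -0.1585i, |z|^2 = 0.0608
Iter 5: z = -1.2694 + -0.1989i, |z|^2 = 1.6510
Iter 6: z = 0.2918 + 0.3660i, |z|^2 = 0.2191
Iter 7: z = -1.3288 + 0.0746i, |z|^2 = 1.7713
Iter 8: z = 0.4801 + -0.3373i, |z|^2 = 0.3443
Iter 9: z = -1.1633 + -0.4629i, |z|^2 = 1.5675
Iter 10: z = -0.1411 + 0.9380i, |z|^2 = 0.8998
Iter 11: z = -2.1400 + -0.4037i, |z|^2 = 4.7427
Escaped at iteration 11

Answer: no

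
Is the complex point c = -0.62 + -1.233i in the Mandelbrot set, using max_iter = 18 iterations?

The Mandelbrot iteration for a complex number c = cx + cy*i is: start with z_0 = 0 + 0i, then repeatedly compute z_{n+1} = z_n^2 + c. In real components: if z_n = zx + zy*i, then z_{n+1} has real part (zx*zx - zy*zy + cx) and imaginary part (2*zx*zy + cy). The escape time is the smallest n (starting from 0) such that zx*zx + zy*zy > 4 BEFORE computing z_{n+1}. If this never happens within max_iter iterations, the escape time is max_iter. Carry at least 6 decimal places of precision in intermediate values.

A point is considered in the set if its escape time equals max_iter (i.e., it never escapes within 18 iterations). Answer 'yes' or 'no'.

Answer: no

Derivation:
z_0 = 0 + 0i, c = -0.6200 + -1.2330i
Iter 1: z = -0.6200 + -1.2330i, |z|^2 = 1.9047
Iter 2: z = -1.7559 + 0.2959i, |z|^2 = 3.1707
Iter 3: z = 2.3756 + -2.2722i, |z|^2 = 10.8063
Escaped at iteration 3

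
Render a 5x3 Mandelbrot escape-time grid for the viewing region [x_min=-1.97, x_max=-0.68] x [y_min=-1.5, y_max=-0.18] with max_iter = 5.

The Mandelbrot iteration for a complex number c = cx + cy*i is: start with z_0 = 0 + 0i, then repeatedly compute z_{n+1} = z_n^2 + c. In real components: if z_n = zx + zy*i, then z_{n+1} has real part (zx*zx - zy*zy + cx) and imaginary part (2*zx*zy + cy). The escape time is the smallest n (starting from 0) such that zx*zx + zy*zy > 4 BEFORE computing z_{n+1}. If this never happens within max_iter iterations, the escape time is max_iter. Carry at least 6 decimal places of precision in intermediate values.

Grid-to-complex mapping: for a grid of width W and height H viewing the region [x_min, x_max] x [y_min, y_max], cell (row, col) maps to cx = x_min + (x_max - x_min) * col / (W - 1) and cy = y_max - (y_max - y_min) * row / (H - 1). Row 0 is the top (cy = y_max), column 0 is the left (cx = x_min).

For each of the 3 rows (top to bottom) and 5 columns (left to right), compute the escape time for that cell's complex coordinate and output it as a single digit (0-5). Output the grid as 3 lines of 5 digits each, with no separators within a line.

(row=0, col=0): c = -1.9700 + -0.1800i → escape time 3
(row=0, col=1): c = -1.6475 + -0.1800i → escape time 5
(row=0, col=2): c = -1.3250 + -0.1800i → escape time 5
(row=0, col=3): c = -1.0025 + -0.1800i → escape time 5
(row=0, col=4): c = -0.6800 + -0.1800i → escape time 5
(row=1, col=0): c = -1.9700 + -0.8400i → escape time 1
(row=1, col=1): c = -1.6475 + -0.8400i → escape time 3
(row=1, col=2): c = -1.3250 + -0.8400i → escape time 3
(row=1, col=3): c = -1.0025 + -0.8400i → escape time 3
(row=1, col=4): c = -0.6800 + -0.8400i → escape time 4
(row=2, col=0): c = -1.9700 + -1.5000i → escape time 1
(row=2, col=1): c = -1.6475 + -1.5000i → escape time 1
(row=2, col=2): c = -1.3250 + -1.5000i → escape time 1
(row=2, col=3): c = -1.0025 + -1.5000i → escape time 2
(row=2, col=4): c = -0.6800 + -1.5000i → escape time 2

Answer: 35555
13334
11122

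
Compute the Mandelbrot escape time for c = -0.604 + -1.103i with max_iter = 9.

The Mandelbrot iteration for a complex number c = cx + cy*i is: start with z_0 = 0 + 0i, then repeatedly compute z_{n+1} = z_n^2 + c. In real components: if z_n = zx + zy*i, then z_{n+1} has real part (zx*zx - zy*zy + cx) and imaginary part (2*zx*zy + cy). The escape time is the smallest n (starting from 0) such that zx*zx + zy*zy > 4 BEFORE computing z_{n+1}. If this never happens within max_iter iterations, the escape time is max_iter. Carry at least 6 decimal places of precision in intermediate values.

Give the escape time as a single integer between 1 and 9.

z_0 = 0 + 0i, c = -0.6040 + -1.1030i
Iter 1: z = -0.6040 + -1.1030i, |z|^2 = 1.5814
Iter 2: z = -1.4558 + 0.2294i, |z|^2 = 2.1720
Iter 3: z = 1.4627 + -1.7710i, |z|^2 = 5.2759
Escaped at iteration 3

Answer: 3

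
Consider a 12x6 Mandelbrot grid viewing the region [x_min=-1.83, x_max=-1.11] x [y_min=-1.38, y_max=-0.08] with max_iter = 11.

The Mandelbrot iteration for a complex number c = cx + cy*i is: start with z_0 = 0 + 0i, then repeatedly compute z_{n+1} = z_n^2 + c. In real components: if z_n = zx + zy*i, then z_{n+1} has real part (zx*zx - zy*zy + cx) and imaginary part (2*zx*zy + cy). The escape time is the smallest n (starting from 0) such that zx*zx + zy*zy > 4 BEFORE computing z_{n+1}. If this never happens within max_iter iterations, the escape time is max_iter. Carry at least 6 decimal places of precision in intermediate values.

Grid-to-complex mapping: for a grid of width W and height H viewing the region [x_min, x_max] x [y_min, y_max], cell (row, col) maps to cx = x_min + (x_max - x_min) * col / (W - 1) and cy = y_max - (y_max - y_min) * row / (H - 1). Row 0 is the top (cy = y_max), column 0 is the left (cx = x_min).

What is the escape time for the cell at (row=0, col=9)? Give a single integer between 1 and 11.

Answer: 11

Derivation:
z_0 = 0 + 0i, c = -1.2409 + -0.0800i
Iter 1: z = -1.2409 + -0.0800i, |z|^2 = 1.5463
Iter 2: z = 0.2925 + 0.1185i, |z|^2 = 0.0996
Iter 3: z = -1.1694 + -0.0106i, |z|^2 = 1.3676
Iter 4: z = 0.1264 + -0.0551i, |z|^2 = 0.0190
Iter 5: z = -1.2280 + -0.0939i, |z|^2 = 1.5167
Iter 6: z = 0.2582 + 0.1507i, |z|^2 = 0.0894
Iter 7: z = -1.1970 + -0.0022i, |z|^2 = 1.4327
Iter 8: z = 0.1918 + -0.0748i, |z|^2 = 0.0424
Iter 9: z = -1.2097 + -0.1087i, |z|^2 = 1.4752
Iter 10: z = 0.2107 + 0.1829i, |z|^2 = 0.0778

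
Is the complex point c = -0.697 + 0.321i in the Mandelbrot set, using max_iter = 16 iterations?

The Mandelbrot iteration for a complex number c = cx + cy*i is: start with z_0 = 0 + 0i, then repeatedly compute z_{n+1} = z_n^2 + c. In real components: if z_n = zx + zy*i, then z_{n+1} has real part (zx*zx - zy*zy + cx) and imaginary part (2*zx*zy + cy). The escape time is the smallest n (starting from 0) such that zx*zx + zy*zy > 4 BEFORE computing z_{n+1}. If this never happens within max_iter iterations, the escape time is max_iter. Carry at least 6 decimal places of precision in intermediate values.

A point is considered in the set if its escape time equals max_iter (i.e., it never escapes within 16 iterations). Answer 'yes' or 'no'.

Answer: yes

Derivation:
z_0 = 0 + 0i, c = -0.6970 + 0.3210i
Iter 1: z = -0.6970 + 0.3210i, |z|^2 = 0.5888
Iter 2: z = -0.3142 + -0.1265i, |z|^2 = 0.1147
Iter 3: z = -0.6143 + 0.4005i, |z|^2 = 0.5377
Iter 4: z = -0.4801 + -0.1710i, |z|^2 = 0.2597
Iter 5: z = -0.4958 + 0.4852i, |z|^2 = 0.4812
Iter 6: z = -0.6866 + -0.1601i, |z|^2 = 0.4971
Iter 7: z = -0.2512 + 0.5408i, |z|^2 = 0.3556
Iter 8: z = -0.9264 + 0.0493i, |z|^2 = 0.8607
Iter 9: z = 0.1588 + 0.2296i, |z|^2 = 0.0779
Iter 10: z = -0.7245 + 0.3939i, |z|^2 = 0.6801
Iter 11: z = -0.3273 + -0.2498i, |z|^2 = 0.1695
Iter 12: z = -0.6523 + 0.4845i, |z|^2 = 0.6602
Iter 13: z = -0.5062 + -0.3111i, |z|^2 = 0.3530
Iter 14: z = -0.5375 + 0.6360i, |z|^2 = 0.6933
Iter 15: z = -0.8125 + -0.3626i, |z|^2 = 0.7917
Did not escape in 16 iterations → in set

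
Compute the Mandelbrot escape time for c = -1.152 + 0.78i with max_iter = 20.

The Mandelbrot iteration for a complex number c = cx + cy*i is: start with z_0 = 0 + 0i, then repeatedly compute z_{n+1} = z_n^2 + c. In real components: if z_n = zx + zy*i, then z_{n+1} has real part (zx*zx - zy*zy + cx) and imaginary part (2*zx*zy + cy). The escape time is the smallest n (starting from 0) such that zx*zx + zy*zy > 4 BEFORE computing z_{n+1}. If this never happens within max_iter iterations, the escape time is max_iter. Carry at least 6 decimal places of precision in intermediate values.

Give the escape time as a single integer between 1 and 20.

z_0 = 0 + 0i, c = -1.1520 + 0.7800i
Iter 1: z = -1.1520 + 0.7800i, |z|^2 = 1.9355
Iter 2: z = -0.4333 + -1.0171i, |z|^2 = 1.2223
Iter 3: z = -1.9988 + 1.6614i, |z|^2 = 6.7555
Escaped at iteration 3

Answer: 3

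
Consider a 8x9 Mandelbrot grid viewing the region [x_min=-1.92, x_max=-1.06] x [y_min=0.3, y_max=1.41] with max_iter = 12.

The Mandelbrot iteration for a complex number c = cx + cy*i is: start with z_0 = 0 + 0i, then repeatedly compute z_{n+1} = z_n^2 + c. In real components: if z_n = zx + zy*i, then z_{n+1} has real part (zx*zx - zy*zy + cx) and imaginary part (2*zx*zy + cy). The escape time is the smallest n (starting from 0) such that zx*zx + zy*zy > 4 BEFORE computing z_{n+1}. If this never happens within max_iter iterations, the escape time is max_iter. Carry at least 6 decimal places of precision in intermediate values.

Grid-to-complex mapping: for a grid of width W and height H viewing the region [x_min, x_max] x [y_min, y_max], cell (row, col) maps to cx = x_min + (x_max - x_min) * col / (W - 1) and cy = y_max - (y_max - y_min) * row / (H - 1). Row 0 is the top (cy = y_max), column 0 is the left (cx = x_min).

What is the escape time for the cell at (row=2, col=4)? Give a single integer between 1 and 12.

z_0 = 0 + 0i, c = -1.4286 + 1.1325i
Iter 1: z = -1.4286 + 1.1325i, |z|^2 = 3.3234
Iter 2: z = -0.6703 + -2.1032i, |z|^2 = 4.8728
Escaped at iteration 2

Answer: 2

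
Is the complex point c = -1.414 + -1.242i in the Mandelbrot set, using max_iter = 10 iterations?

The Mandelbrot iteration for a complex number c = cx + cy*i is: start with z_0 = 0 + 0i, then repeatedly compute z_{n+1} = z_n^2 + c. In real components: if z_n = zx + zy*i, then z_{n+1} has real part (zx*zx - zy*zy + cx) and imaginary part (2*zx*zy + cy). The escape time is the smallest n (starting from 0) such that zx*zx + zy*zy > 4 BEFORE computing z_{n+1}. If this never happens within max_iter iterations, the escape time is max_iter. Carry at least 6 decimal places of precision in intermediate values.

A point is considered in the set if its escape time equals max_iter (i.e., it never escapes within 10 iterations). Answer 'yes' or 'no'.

Answer: no

Derivation:
z_0 = 0 + 0i, c = -1.4140 + -1.2420i
Iter 1: z = -1.4140 + -1.2420i, |z|^2 = 3.5420
Iter 2: z = -0.9572 + 2.2704i, |z|^2 = 6.0708
Escaped at iteration 2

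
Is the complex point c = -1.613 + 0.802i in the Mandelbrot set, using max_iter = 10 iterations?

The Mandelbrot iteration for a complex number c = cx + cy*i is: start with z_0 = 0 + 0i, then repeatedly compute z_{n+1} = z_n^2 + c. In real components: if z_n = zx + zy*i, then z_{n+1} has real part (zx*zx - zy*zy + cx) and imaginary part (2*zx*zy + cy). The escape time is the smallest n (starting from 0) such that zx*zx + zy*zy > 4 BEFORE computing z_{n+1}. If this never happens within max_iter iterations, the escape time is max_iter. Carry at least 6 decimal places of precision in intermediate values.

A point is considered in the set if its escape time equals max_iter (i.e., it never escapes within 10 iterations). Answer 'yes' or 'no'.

Answer: no

Derivation:
z_0 = 0 + 0i, c = -1.6130 + 0.8020i
Iter 1: z = -1.6130 + 0.8020i, |z|^2 = 3.2450
Iter 2: z = 0.3456 + -1.7853i, |z|^2 = 3.3065
Iter 3: z = -4.6807 + -0.4318i, |z|^2 = 22.0955
Escaped at iteration 3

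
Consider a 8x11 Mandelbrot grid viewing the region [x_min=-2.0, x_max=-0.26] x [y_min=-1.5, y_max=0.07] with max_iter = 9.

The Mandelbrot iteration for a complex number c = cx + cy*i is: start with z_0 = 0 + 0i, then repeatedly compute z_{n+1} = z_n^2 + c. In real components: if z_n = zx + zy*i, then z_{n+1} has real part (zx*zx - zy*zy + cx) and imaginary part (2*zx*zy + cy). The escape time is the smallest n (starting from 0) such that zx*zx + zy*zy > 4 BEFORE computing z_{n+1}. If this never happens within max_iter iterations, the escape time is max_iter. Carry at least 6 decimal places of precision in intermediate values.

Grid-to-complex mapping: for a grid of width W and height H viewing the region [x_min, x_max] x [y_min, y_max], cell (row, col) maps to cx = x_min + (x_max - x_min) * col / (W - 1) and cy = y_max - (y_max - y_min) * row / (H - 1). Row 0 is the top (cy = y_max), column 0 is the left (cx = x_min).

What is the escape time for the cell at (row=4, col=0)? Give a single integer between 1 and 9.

Answer: 1

Derivation:
z_0 = 0 + 0i, c = -2.0000 + -0.5580i
Iter 1: z = -2.0000 + -0.5580i, |z|^2 = 4.3114
Escaped at iteration 1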